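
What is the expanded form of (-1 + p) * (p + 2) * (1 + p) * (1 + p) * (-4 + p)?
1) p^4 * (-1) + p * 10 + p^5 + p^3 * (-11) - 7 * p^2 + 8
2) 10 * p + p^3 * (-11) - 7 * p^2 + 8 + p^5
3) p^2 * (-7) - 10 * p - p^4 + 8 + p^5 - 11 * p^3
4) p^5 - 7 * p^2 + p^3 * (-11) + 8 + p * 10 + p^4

Expanding (-1 + p) * (p + 2) * (1 + p) * (1 + p) * (-4 + p):
= p^4 * (-1) + p * 10 + p^5 + p^3 * (-11) - 7 * p^2 + 8
1) p^4 * (-1) + p * 10 + p^5 + p^3 * (-11) - 7 * p^2 + 8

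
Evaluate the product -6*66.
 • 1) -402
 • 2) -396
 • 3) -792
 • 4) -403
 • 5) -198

-6 * 66 = -396
2) -396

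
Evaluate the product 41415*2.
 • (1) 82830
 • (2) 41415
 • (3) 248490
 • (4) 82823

41415 * 2 = 82830
1) 82830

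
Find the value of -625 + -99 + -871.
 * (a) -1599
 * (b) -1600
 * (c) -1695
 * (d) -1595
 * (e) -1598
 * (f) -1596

First: -625 + -99 = -724
Then: -724 + -871 = -1595
d) -1595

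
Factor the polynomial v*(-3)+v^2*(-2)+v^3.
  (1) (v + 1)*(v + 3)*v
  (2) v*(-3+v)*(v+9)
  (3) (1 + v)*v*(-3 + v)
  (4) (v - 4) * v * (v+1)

We need to factor v*(-3)+v^2*(-2)+v^3.
The factored form is (1 + v)*v*(-3 + v).
3) (1 + v)*v*(-3 + v)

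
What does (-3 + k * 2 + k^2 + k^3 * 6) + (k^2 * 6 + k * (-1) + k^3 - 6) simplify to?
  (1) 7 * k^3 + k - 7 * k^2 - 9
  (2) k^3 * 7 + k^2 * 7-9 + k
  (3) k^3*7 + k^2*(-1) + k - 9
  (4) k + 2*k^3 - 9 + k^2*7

Adding the polynomials and combining like terms:
(-3 + k*2 + k^2 + k^3*6) + (k^2*6 + k*(-1) + k^3 - 6)
= k^3 * 7 + k^2 * 7-9 + k
2) k^3 * 7 + k^2 * 7-9 + k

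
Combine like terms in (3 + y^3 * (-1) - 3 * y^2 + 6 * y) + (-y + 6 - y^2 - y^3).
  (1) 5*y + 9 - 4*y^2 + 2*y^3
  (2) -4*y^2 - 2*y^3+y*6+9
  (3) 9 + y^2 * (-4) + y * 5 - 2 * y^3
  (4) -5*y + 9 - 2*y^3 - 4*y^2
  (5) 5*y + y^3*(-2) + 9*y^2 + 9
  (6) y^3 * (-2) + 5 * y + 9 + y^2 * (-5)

Adding the polynomials and combining like terms:
(3 + y^3*(-1) - 3*y^2 + 6*y) + (-y + 6 - y^2 - y^3)
= 9 + y^2 * (-4) + y * 5 - 2 * y^3
3) 9 + y^2 * (-4) + y * 5 - 2 * y^3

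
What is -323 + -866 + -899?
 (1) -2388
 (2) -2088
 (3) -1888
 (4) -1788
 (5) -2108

First: -323 + -866 = -1189
Then: -1189 + -899 = -2088
2) -2088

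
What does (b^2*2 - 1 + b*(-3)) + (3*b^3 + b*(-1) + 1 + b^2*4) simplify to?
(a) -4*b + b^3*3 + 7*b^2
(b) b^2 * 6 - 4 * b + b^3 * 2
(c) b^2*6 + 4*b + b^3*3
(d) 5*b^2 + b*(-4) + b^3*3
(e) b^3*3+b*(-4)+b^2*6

Adding the polynomials and combining like terms:
(b^2*2 - 1 + b*(-3)) + (3*b^3 + b*(-1) + 1 + b^2*4)
= b^3*3+b*(-4)+b^2*6
e) b^3*3+b*(-4)+b^2*6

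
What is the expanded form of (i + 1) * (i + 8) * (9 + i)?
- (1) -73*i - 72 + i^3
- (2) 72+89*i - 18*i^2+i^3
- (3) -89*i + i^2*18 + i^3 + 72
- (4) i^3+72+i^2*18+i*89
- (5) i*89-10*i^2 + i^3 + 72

Expanding (i + 1) * (i + 8) * (9 + i):
= i^3+72+i^2*18+i*89
4) i^3+72+i^2*18+i*89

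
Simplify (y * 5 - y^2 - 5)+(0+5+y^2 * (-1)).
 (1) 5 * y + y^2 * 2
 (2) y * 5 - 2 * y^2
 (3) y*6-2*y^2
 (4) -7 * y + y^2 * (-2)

Adding the polynomials and combining like terms:
(y*5 - y^2 - 5) + (0 + 5 + y^2*(-1))
= y * 5 - 2 * y^2
2) y * 5 - 2 * y^2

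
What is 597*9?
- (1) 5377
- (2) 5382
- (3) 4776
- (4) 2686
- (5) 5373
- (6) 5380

597 * 9 = 5373
5) 5373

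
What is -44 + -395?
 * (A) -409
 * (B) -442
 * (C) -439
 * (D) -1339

-44 + -395 = -439
C) -439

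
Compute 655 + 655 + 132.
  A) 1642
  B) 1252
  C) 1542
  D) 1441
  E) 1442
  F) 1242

First: 655 + 655 = 1310
Then: 1310 + 132 = 1442
E) 1442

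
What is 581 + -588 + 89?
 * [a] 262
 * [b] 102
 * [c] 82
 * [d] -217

First: 581 + -588 = -7
Then: -7 + 89 = 82
c) 82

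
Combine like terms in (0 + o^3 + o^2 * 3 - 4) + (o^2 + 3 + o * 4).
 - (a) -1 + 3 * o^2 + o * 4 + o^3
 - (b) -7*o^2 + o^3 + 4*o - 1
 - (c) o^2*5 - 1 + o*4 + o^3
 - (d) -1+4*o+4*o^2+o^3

Adding the polynomials and combining like terms:
(0 + o^3 + o^2*3 - 4) + (o^2 + 3 + o*4)
= -1+4*o+4*o^2+o^3
d) -1+4*o+4*o^2+o^3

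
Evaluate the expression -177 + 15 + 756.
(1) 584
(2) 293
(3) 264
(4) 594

First: -177 + 15 = -162
Then: -162 + 756 = 594
4) 594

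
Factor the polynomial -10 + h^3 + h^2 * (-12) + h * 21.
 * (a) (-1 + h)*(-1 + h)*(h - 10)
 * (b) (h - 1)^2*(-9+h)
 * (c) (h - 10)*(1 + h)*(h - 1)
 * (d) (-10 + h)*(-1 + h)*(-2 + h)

We need to factor -10 + h^3 + h^2 * (-12) + h * 21.
The factored form is (-1 + h)*(-1 + h)*(h - 10).
a) (-1 + h)*(-1 + h)*(h - 10)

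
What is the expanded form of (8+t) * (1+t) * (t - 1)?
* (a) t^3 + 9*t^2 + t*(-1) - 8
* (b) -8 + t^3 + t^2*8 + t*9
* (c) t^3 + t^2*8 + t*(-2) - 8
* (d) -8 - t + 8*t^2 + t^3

Expanding (8+t) * (1+t) * (t - 1):
= -8 - t + 8*t^2 + t^3
d) -8 - t + 8*t^2 + t^3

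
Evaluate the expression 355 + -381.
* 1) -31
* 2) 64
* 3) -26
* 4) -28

355 + -381 = -26
3) -26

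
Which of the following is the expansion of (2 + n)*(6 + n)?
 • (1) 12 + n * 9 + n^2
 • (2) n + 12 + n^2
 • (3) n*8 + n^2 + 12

Expanding (2 + n)*(6 + n):
= n*8 + n^2 + 12
3) n*8 + n^2 + 12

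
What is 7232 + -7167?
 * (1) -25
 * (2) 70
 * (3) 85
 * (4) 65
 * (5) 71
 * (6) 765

7232 + -7167 = 65
4) 65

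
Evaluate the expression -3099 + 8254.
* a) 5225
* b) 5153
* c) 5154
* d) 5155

-3099 + 8254 = 5155
d) 5155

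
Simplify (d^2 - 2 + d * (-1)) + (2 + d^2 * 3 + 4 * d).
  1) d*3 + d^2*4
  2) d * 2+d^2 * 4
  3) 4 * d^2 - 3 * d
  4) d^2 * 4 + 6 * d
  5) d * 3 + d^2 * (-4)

Adding the polynomials and combining like terms:
(d^2 - 2 + d*(-1)) + (2 + d^2*3 + 4*d)
= d*3 + d^2*4
1) d*3 + d^2*4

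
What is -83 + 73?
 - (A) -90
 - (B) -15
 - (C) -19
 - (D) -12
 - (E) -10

-83 + 73 = -10
E) -10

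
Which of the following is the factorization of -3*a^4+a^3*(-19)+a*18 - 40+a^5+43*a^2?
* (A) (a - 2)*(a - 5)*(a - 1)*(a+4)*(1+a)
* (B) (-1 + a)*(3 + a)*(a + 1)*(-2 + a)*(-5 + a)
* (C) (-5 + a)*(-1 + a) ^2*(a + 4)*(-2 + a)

We need to factor -3*a^4+a^3*(-19)+a*18 - 40+a^5+43*a^2.
The factored form is (a - 2)*(a - 5)*(a - 1)*(a+4)*(1+a).
A) (a - 2)*(a - 5)*(a - 1)*(a+4)*(1+a)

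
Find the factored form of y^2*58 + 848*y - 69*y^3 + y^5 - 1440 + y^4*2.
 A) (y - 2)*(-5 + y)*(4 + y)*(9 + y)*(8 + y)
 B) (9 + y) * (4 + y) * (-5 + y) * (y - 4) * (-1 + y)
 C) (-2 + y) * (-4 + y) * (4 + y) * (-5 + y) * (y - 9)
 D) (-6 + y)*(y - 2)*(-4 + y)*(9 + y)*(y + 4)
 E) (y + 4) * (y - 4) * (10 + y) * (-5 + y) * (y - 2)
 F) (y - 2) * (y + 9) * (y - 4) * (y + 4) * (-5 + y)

We need to factor y^2*58 + 848*y - 69*y^3 + y^5 - 1440 + y^4*2.
The factored form is (y - 2) * (y + 9) * (y - 4) * (y + 4) * (-5 + y).
F) (y - 2) * (y + 9) * (y - 4) * (y + 4) * (-5 + y)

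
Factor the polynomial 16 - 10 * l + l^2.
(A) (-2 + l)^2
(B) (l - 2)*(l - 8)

We need to factor 16 - 10 * l + l^2.
The factored form is (l - 2)*(l - 8).
B) (l - 2)*(l - 8)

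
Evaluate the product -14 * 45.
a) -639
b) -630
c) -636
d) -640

-14 * 45 = -630
b) -630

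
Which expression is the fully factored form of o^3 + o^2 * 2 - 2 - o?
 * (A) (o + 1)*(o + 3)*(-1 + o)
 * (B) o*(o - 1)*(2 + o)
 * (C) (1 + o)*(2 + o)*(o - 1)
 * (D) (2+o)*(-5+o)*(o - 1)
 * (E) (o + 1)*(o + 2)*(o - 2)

We need to factor o^3 + o^2 * 2 - 2 - o.
The factored form is (1 + o)*(2 + o)*(o - 1).
C) (1 + o)*(2 + o)*(o - 1)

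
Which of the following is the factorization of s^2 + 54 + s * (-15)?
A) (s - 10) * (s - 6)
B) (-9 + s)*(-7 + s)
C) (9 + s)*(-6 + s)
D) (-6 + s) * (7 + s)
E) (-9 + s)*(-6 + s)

We need to factor s^2 + 54 + s * (-15).
The factored form is (-9 + s)*(-6 + s).
E) (-9 + s)*(-6 + s)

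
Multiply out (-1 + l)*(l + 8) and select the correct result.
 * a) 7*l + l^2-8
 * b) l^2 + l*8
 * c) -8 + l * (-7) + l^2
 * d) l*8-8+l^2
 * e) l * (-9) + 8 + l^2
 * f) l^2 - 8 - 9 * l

Expanding (-1 + l)*(l + 8):
= 7*l + l^2-8
a) 7*l + l^2-8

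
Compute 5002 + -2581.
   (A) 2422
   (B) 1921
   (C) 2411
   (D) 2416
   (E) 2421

5002 + -2581 = 2421
E) 2421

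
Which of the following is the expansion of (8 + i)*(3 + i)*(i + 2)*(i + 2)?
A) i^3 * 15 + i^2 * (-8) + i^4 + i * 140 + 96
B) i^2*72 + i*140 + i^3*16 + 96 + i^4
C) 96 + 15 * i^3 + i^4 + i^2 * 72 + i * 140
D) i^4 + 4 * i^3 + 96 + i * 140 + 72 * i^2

Expanding (8 + i)*(3 + i)*(i + 2)*(i + 2):
= 96 + 15 * i^3 + i^4 + i^2 * 72 + i * 140
C) 96 + 15 * i^3 + i^4 + i^2 * 72 + i * 140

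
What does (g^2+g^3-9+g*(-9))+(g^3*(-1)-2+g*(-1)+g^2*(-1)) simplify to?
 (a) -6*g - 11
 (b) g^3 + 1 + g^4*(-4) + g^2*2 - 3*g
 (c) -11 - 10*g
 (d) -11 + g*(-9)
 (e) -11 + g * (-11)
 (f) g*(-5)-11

Adding the polynomials and combining like terms:
(g^2 + g^3 - 9 + g*(-9)) + (g^3*(-1) - 2 + g*(-1) + g^2*(-1))
= -11 - 10*g
c) -11 - 10*g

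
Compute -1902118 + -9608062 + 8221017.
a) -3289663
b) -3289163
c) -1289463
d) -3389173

First: -1902118 + -9608062 = -11510180
Then: -11510180 + 8221017 = -3289163
b) -3289163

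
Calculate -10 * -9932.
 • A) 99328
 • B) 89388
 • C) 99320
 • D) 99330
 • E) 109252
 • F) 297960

-10 * -9932 = 99320
C) 99320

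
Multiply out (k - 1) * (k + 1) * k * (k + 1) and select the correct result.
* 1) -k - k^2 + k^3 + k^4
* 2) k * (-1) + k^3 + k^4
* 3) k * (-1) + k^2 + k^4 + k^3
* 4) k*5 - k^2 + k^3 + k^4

Expanding (k - 1) * (k + 1) * k * (k + 1):
= -k - k^2 + k^3 + k^4
1) -k - k^2 + k^3 + k^4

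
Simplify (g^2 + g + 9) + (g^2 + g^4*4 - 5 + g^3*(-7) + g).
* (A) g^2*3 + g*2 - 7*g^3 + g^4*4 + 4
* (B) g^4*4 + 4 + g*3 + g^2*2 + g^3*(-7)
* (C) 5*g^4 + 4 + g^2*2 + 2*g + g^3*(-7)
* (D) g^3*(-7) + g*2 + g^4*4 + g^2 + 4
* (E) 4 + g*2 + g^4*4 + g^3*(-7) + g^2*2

Adding the polynomials and combining like terms:
(g^2 + g + 9) + (g^2 + g^4*4 - 5 + g^3*(-7) + g)
= 4 + g*2 + g^4*4 + g^3*(-7) + g^2*2
E) 4 + g*2 + g^4*4 + g^3*(-7) + g^2*2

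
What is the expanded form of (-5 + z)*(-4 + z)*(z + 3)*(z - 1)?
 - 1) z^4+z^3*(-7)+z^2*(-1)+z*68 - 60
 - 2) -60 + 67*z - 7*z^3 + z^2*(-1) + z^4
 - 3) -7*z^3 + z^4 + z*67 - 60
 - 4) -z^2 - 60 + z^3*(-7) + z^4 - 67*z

Expanding (-5 + z)*(-4 + z)*(z + 3)*(z - 1):
= -60 + 67*z - 7*z^3 + z^2*(-1) + z^4
2) -60 + 67*z - 7*z^3 + z^2*(-1) + z^4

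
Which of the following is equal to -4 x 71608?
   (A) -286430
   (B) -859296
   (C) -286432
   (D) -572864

-4 * 71608 = -286432
C) -286432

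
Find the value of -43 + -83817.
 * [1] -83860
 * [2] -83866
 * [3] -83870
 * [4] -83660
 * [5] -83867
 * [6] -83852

-43 + -83817 = -83860
1) -83860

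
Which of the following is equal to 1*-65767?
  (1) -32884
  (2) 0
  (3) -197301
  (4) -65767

1 * -65767 = -65767
4) -65767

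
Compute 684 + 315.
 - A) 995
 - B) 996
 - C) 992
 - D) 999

684 + 315 = 999
D) 999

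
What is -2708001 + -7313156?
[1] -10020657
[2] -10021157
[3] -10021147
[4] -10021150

-2708001 + -7313156 = -10021157
2) -10021157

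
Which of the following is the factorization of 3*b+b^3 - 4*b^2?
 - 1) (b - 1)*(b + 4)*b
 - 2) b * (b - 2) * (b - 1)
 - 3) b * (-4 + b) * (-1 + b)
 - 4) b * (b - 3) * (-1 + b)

We need to factor 3*b+b^3 - 4*b^2.
The factored form is b * (b - 3) * (-1 + b).
4) b * (b - 3) * (-1 + b)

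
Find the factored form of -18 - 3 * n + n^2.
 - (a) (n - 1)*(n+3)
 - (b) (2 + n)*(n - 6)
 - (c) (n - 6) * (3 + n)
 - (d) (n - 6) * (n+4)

We need to factor -18 - 3 * n + n^2.
The factored form is (n - 6) * (3 + n).
c) (n - 6) * (3 + n)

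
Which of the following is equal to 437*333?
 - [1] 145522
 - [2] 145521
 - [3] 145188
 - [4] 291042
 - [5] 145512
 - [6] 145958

437 * 333 = 145521
2) 145521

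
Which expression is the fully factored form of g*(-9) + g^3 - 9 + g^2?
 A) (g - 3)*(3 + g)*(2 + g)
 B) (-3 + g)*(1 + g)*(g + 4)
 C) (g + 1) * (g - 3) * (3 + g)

We need to factor g*(-9) + g^3 - 9 + g^2.
The factored form is (g + 1) * (g - 3) * (3 + g).
C) (g + 1) * (g - 3) * (3 + g)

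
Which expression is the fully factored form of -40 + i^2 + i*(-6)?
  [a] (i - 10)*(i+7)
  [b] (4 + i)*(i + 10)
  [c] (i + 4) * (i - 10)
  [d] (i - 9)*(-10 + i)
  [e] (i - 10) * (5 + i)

We need to factor -40 + i^2 + i*(-6).
The factored form is (i + 4) * (i - 10).
c) (i + 4) * (i - 10)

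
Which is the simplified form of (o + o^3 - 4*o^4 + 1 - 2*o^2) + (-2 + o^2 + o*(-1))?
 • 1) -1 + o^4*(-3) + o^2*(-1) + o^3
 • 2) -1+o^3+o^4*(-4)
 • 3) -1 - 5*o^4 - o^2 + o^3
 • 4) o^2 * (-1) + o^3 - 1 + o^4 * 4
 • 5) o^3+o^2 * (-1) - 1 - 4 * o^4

Adding the polynomials and combining like terms:
(o + o^3 - 4*o^4 + 1 - 2*o^2) + (-2 + o^2 + o*(-1))
= o^3+o^2 * (-1) - 1 - 4 * o^4
5) o^3+o^2 * (-1) - 1 - 4 * o^4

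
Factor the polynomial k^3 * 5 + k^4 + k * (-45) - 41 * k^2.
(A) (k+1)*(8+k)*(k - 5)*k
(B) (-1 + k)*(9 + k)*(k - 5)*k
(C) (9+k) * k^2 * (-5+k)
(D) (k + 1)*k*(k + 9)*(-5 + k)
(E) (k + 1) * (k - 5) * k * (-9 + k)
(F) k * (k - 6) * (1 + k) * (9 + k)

We need to factor k^3 * 5 + k^4 + k * (-45) - 41 * k^2.
The factored form is (k + 1)*k*(k + 9)*(-5 + k).
D) (k + 1)*k*(k + 9)*(-5 + k)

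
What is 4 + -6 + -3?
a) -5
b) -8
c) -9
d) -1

First: 4 + -6 = -2
Then: -2 + -3 = -5
a) -5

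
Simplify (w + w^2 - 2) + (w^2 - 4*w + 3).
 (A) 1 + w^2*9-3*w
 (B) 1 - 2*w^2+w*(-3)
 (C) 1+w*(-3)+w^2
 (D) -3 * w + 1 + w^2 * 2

Adding the polynomials and combining like terms:
(w + w^2 - 2) + (w^2 - 4*w + 3)
= -3 * w + 1 + w^2 * 2
D) -3 * w + 1 + w^2 * 2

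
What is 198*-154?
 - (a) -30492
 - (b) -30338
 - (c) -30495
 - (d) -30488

198 * -154 = -30492
a) -30492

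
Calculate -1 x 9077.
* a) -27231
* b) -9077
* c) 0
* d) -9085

-1 * 9077 = -9077
b) -9077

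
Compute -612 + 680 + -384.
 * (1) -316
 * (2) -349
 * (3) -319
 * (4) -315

First: -612 + 680 = 68
Then: 68 + -384 = -316
1) -316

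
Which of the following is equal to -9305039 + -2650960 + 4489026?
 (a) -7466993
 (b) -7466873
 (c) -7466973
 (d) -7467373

First: -9305039 + -2650960 = -11955999
Then: -11955999 + 4489026 = -7466973
c) -7466973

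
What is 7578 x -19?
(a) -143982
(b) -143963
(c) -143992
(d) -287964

7578 * -19 = -143982
a) -143982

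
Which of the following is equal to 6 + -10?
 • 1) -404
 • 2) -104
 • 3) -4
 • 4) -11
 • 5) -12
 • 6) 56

6 + -10 = -4
3) -4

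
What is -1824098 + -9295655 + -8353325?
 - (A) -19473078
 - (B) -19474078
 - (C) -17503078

First: -1824098 + -9295655 = -11119753
Then: -11119753 + -8353325 = -19473078
A) -19473078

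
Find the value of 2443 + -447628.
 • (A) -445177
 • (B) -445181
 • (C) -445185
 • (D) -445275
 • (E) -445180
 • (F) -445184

2443 + -447628 = -445185
C) -445185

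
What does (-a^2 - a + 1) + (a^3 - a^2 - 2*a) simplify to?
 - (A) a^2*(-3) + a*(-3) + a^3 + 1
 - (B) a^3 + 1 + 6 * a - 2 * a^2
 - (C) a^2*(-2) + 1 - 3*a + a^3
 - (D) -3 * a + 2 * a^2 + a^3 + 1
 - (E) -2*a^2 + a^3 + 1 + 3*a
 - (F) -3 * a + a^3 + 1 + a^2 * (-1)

Adding the polynomials and combining like terms:
(-a^2 - a + 1) + (a^3 - a^2 - 2*a)
= a^2*(-2) + 1 - 3*a + a^3
C) a^2*(-2) + 1 - 3*a + a^3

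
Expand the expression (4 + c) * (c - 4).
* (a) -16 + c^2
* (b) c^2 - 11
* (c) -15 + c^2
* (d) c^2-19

Expanding (4 + c) * (c - 4):
= -16 + c^2
a) -16 + c^2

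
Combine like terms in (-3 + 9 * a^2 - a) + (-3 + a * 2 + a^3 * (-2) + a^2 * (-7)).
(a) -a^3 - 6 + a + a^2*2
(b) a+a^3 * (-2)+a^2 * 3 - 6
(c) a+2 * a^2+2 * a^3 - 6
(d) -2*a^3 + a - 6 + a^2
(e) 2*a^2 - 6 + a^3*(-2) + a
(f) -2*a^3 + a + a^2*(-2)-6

Adding the polynomials and combining like terms:
(-3 + 9*a^2 - a) + (-3 + a*2 + a^3*(-2) + a^2*(-7))
= 2*a^2 - 6 + a^3*(-2) + a
e) 2*a^2 - 6 + a^3*(-2) + a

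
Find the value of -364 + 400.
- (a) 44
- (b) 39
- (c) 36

-364 + 400 = 36
c) 36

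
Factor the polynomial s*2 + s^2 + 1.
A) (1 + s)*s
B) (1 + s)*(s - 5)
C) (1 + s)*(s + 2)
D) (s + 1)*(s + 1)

We need to factor s*2 + s^2 + 1.
The factored form is (s + 1)*(s + 1).
D) (s + 1)*(s + 1)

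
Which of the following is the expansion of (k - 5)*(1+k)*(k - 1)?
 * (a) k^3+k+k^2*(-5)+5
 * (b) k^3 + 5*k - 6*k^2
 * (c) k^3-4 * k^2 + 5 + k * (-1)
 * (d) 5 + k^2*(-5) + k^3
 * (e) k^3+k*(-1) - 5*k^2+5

Expanding (k - 5)*(1+k)*(k - 1):
= k^3+k*(-1) - 5*k^2+5
e) k^3+k*(-1) - 5*k^2+5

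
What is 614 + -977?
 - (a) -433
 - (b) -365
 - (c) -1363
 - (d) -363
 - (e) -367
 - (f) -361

614 + -977 = -363
d) -363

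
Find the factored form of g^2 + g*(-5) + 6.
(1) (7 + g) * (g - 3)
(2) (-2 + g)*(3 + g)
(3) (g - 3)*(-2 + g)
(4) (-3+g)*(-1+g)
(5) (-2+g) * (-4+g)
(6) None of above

We need to factor g^2 + g*(-5) + 6.
The factored form is (g - 3)*(-2 + g).
3) (g - 3)*(-2 + g)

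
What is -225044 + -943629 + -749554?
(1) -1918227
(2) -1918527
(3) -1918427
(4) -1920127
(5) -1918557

First: -225044 + -943629 = -1168673
Then: -1168673 + -749554 = -1918227
1) -1918227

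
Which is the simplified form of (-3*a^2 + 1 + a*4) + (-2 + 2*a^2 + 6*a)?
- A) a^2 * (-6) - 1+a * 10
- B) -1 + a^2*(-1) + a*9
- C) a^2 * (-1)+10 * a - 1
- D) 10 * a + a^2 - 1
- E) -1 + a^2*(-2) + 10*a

Adding the polynomials and combining like terms:
(-3*a^2 + 1 + a*4) + (-2 + 2*a^2 + 6*a)
= a^2 * (-1)+10 * a - 1
C) a^2 * (-1)+10 * a - 1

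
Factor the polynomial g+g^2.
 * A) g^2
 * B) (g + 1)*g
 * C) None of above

We need to factor g+g^2.
The factored form is (g + 1)*g.
B) (g + 1)*g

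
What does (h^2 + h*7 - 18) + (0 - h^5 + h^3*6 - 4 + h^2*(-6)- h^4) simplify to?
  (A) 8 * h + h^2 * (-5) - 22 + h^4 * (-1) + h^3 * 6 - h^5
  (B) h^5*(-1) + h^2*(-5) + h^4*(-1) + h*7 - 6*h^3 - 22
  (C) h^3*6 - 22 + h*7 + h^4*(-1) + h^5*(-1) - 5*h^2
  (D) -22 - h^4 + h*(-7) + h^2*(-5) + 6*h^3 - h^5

Adding the polynomials and combining like terms:
(h^2 + h*7 - 18) + (0 - h^5 + h^3*6 - 4 + h^2*(-6) - h^4)
= h^3*6 - 22 + h*7 + h^4*(-1) + h^5*(-1) - 5*h^2
C) h^3*6 - 22 + h*7 + h^4*(-1) + h^5*(-1) - 5*h^2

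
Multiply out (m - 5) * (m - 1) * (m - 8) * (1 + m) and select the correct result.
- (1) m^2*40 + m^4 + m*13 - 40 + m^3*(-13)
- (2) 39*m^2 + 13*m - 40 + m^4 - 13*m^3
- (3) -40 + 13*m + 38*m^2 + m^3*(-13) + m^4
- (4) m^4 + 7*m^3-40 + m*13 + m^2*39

Expanding (m - 5) * (m - 1) * (m - 8) * (1 + m):
= 39*m^2 + 13*m - 40 + m^4 - 13*m^3
2) 39*m^2 + 13*m - 40 + m^4 - 13*m^3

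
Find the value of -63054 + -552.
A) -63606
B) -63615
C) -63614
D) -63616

-63054 + -552 = -63606
A) -63606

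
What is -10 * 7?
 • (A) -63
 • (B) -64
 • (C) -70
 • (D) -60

-10 * 7 = -70
C) -70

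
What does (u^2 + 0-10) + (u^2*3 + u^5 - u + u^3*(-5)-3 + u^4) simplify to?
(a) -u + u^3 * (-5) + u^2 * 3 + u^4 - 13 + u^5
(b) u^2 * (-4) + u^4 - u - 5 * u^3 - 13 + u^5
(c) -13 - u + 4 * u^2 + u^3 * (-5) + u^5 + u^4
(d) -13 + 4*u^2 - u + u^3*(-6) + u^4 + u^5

Adding the polynomials and combining like terms:
(u^2 + 0 - 10) + (u^2*3 + u^5 - u + u^3*(-5) - 3 + u^4)
= -13 - u + 4 * u^2 + u^3 * (-5) + u^5 + u^4
c) -13 - u + 4 * u^2 + u^3 * (-5) + u^5 + u^4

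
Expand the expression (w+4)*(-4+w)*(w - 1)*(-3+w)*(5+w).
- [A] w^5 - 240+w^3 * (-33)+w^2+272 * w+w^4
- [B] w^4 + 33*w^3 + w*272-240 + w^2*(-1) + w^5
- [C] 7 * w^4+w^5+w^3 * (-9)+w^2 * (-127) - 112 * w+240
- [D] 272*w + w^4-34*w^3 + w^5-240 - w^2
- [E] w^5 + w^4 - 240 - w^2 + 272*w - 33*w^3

Expanding (w+4)*(-4+w)*(w - 1)*(-3+w)*(5+w):
= w^5 + w^4 - 240 - w^2 + 272*w - 33*w^3
E) w^5 + w^4 - 240 - w^2 + 272*w - 33*w^3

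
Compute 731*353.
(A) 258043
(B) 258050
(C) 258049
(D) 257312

731 * 353 = 258043
A) 258043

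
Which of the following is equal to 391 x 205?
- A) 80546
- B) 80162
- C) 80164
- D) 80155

391 * 205 = 80155
D) 80155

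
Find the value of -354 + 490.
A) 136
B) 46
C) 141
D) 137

-354 + 490 = 136
A) 136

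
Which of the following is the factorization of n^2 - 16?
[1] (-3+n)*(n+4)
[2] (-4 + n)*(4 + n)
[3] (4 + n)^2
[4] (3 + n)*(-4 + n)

We need to factor n^2 - 16.
The factored form is (-4 + n)*(4 + n).
2) (-4 + n)*(4 + n)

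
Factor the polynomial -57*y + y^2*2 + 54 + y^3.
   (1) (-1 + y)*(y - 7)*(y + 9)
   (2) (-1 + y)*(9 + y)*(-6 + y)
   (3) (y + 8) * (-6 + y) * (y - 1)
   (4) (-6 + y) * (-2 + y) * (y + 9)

We need to factor -57*y + y^2*2 + 54 + y^3.
The factored form is (-1 + y)*(9 + y)*(-6 + y).
2) (-1 + y)*(9 + y)*(-6 + y)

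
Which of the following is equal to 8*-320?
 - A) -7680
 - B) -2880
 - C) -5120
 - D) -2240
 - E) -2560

8 * -320 = -2560
E) -2560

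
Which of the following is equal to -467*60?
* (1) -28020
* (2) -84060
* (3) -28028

-467 * 60 = -28020
1) -28020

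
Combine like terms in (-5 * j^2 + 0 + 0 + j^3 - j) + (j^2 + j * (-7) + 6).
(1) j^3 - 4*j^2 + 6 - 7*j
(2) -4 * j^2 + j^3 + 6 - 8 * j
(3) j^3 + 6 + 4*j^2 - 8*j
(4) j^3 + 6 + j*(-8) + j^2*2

Adding the polynomials and combining like terms:
(-5*j^2 + 0 + 0 + j^3 - j) + (j^2 + j*(-7) + 6)
= -4 * j^2 + j^3 + 6 - 8 * j
2) -4 * j^2 + j^3 + 6 - 8 * j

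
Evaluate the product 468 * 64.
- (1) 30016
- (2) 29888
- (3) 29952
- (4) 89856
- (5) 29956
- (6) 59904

468 * 64 = 29952
3) 29952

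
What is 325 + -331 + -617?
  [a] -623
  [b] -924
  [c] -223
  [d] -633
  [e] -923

First: 325 + -331 = -6
Then: -6 + -617 = -623
a) -623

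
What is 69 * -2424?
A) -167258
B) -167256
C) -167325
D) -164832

69 * -2424 = -167256
B) -167256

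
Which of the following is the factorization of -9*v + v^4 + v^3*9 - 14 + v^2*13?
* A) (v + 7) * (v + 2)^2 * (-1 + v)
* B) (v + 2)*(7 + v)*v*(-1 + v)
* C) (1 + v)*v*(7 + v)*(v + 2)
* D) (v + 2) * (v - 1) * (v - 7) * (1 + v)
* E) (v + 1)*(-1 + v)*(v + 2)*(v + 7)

We need to factor -9*v + v^4 + v^3*9 - 14 + v^2*13.
The factored form is (v + 1)*(-1 + v)*(v + 2)*(v + 7).
E) (v + 1)*(-1 + v)*(v + 2)*(v + 7)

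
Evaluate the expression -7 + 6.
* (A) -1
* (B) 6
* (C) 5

-7 + 6 = -1
A) -1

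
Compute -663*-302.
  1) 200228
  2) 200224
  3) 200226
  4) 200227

-663 * -302 = 200226
3) 200226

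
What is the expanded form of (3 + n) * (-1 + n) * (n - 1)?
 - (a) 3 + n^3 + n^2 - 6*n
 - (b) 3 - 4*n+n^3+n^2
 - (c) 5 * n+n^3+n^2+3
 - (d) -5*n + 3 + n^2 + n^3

Expanding (3 + n) * (-1 + n) * (n - 1):
= -5*n + 3 + n^2 + n^3
d) -5*n + 3 + n^2 + n^3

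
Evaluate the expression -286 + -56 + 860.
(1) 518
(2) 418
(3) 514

First: -286 + -56 = -342
Then: -342 + 860 = 518
1) 518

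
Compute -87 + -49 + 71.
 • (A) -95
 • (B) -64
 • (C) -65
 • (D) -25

First: -87 + -49 = -136
Then: -136 + 71 = -65
C) -65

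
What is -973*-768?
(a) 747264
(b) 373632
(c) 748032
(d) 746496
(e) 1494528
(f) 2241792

-973 * -768 = 747264
a) 747264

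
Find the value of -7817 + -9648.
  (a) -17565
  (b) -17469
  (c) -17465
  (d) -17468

-7817 + -9648 = -17465
c) -17465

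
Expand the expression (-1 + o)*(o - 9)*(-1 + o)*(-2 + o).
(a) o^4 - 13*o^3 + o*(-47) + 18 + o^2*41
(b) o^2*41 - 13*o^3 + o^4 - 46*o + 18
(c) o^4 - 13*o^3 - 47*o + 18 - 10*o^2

Expanding (-1 + o)*(o - 9)*(-1 + o)*(-2 + o):
= o^4 - 13*o^3 + o*(-47) + 18 + o^2*41
a) o^4 - 13*o^3 + o*(-47) + 18 + o^2*41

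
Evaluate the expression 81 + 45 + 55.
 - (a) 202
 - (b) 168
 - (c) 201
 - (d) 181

First: 81 + 45 = 126
Then: 126 + 55 = 181
d) 181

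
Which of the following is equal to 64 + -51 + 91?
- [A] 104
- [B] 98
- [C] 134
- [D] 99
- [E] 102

First: 64 + -51 = 13
Then: 13 + 91 = 104
A) 104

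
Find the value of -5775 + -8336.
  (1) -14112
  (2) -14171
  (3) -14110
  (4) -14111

-5775 + -8336 = -14111
4) -14111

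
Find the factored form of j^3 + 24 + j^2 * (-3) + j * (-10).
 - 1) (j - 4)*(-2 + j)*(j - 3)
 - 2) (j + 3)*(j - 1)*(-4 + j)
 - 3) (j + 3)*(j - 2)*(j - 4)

We need to factor j^3 + 24 + j^2 * (-3) + j * (-10).
The factored form is (j + 3)*(j - 2)*(j - 4).
3) (j + 3)*(j - 2)*(j - 4)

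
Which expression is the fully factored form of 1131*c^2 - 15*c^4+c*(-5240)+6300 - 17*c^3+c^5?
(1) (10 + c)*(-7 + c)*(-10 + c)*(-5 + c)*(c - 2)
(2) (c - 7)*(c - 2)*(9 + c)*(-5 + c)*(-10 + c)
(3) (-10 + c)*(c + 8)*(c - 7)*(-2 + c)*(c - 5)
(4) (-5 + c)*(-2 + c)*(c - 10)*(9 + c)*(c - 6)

We need to factor 1131*c^2 - 15*c^4+c*(-5240)+6300 - 17*c^3+c^5.
The factored form is (c - 7)*(c - 2)*(9 + c)*(-5 + c)*(-10 + c).
2) (c - 7)*(c - 2)*(9 + c)*(-5 + c)*(-10 + c)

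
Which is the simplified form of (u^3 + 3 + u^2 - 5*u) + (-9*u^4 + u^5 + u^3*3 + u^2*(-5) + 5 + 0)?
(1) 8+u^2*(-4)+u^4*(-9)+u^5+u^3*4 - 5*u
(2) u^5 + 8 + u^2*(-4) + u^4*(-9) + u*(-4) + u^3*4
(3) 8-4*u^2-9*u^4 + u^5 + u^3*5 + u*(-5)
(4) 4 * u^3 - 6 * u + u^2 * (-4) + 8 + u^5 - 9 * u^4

Adding the polynomials and combining like terms:
(u^3 + 3 + u^2 - 5*u) + (-9*u^4 + u^5 + u^3*3 + u^2*(-5) + 5 + 0)
= 8+u^2*(-4)+u^4*(-9)+u^5+u^3*4 - 5*u
1) 8+u^2*(-4)+u^4*(-9)+u^5+u^3*4 - 5*u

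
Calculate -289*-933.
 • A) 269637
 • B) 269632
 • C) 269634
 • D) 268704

-289 * -933 = 269637
A) 269637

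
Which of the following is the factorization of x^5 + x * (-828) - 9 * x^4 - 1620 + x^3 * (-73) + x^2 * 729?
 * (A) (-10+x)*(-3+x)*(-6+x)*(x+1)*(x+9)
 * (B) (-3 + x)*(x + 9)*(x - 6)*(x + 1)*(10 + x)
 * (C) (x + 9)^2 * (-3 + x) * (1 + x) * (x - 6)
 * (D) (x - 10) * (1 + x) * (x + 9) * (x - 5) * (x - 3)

We need to factor x^5 + x * (-828) - 9 * x^4 - 1620 + x^3 * (-73) + x^2 * 729.
The factored form is (-10+x)*(-3+x)*(-6+x)*(x+1)*(x+9).
A) (-10+x)*(-3+x)*(-6+x)*(x+1)*(x+9)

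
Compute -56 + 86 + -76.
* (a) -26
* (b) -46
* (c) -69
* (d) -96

First: -56 + 86 = 30
Then: 30 + -76 = -46
b) -46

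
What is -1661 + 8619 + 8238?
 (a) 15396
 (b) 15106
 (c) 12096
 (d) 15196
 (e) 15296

First: -1661 + 8619 = 6958
Then: 6958 + 8238 = 15196
d) 15196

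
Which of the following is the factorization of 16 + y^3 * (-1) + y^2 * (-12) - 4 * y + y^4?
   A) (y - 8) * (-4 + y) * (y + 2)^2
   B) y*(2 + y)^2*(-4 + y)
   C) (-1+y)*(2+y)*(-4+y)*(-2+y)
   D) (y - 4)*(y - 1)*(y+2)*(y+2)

We need to factor 16 + y^3 * (-1) + y^2 * (-12) - 4 * y + y^4.
The factored form is (y - 4)*(y - 1)*(y+2)*(y+2).
D) (y - 4)*(y - 1)*(y+2)*(y+2)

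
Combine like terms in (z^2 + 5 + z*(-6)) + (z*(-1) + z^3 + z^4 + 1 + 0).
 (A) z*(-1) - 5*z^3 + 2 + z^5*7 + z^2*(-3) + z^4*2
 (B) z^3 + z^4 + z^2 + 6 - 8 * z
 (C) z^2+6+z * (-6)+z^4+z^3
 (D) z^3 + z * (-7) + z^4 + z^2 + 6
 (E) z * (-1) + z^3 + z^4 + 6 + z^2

Adding the polynomials and combining like terms:
(z^2 + 5 + z*(-6)) + (z*(-1) + z^3 + z^4 + 1 + 0)
= z^3 + z * (-7) + z^4 + z^2 + 6
D) z^3 + z * (-7) + z^4 + z^2 + 6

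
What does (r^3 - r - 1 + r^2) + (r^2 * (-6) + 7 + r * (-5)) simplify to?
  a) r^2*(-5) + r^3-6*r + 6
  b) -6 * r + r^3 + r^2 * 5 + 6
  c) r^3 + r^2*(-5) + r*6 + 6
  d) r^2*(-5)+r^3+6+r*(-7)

Adding the polynomials and combining like terms:
(r^3 - r - 1 + r^2) + (r^2*(-6) + 7 + r*(-5))
= r^2*(-5) + r^3-6*r + 6
a) r^2*(-5) + r^3-6*r + 6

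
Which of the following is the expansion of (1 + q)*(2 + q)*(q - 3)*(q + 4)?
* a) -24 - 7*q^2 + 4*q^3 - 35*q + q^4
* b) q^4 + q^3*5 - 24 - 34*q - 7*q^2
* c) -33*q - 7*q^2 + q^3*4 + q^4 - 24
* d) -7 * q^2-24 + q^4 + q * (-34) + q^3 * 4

Expanding (1 + q)*(2 + q)*(q - 3)*(q + 4):
= -7 * q^2-24 + q^4 + q * (-34) + q^3 * 4
d) -7 * q^2-24 + q^4 + q * (-34) + q^3 * 4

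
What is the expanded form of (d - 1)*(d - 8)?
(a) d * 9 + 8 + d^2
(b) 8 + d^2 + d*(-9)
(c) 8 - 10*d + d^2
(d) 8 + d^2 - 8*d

Expanding (d - 1)*(d - 8):
= 8 + d^2 + d*(-9)
b) 8 + d^2 + d*(-9)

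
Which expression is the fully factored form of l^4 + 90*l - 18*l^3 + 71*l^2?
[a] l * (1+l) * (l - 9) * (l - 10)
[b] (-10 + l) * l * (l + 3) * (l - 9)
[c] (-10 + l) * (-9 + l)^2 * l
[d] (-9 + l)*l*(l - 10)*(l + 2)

We need to factor l^4 + 90*l - 18*l^3 + 71*l^2.
The factored form is l * (1+l) * (l - 9) * (l - 10).
a) l * (1+l) * (l - 9) * (l - 10)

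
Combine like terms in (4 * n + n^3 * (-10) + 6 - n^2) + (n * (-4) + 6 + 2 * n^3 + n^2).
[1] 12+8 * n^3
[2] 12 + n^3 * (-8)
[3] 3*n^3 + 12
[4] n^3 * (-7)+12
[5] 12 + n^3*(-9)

Adding the polynomials and combining like terms:
(4*n + n^3*(-10) + 6 - n^2) + (n*(-4) + 6 + 2*n^3 + n^2)
= 12 + n^3 * (-8)
2) 12 + n^3 * (-8)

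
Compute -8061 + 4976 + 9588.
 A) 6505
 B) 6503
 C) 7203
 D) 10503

First: -8061 + 4976 = -3085
Then: -3085 + 9588 = 6503
B) 6503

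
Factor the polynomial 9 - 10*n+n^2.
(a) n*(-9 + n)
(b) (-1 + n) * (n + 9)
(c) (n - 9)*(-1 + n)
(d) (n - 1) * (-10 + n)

We need to factor 9 - 10*n+n^2.
The factored form is (n - 9)*(-1 + n).
c) (n - 9)*(-1 + n)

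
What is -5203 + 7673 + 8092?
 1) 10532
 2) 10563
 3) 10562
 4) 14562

First: -5203 + 7673 = 2470
Then: 2470 + 8092 = 10562
3) 10562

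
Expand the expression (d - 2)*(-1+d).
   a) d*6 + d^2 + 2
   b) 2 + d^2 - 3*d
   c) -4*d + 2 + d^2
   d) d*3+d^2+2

Expanding (d - 2)*(-1+d):
= 2 + d^2 - 3*d
b) 2 + d^2 - 3*d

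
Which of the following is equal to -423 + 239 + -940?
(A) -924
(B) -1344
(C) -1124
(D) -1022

First: -423 + 239 = -184
Then: -184 + -940 = -1124
C) -1124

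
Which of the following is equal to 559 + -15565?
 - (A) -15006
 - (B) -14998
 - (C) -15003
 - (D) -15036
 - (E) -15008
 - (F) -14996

559 + -15565 = -15006
A) -15006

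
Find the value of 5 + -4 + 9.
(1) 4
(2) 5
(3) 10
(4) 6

First: 5 + -4 = 1
Then: 1 + 9 = 10
3) 10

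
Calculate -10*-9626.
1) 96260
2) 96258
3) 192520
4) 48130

-10 * -9626 = 96260
1) 96260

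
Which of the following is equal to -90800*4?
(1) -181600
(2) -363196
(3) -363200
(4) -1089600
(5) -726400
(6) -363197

-90800 * 4 = -363200
3) -363200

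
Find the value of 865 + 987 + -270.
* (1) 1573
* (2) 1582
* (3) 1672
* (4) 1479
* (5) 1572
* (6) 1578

First: 865 + 987 = 1852
Then: 1852 + -270 = 1582
2) 1582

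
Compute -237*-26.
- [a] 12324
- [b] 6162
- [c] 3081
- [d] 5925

-237 * -26 = 6162
b) 6162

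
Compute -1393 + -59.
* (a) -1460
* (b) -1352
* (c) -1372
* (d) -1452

-1393 + -59 = -1452
d) -1452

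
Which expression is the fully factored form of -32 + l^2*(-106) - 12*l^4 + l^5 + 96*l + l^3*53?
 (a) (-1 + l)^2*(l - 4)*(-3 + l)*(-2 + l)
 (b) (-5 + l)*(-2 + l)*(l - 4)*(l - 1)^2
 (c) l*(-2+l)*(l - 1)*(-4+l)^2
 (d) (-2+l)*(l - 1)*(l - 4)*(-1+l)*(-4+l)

We need to factor -32 + l^2*(-106) - 12*l^4 + l^5 + 96*l + l^3*53.
The factored form is (-2+l)*(l - 1)*(l - 4)*(-1+l)*(-4+l).
d) (-2+l)*(l - 1)*(l - 4)*(-1+l)*(-4+l)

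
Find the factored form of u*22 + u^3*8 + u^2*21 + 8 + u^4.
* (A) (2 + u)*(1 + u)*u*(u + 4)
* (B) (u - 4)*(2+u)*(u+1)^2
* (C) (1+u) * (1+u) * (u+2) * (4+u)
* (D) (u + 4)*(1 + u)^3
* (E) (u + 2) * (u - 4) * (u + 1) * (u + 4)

We need to factor u*22 + u^3*8 + u^2*21 + 8 + u^4.
The factored form is (1+u) * (1+u) * (u+2) * (4+u).
C) (1+u) * (1+u) * (u+2) * (4+u)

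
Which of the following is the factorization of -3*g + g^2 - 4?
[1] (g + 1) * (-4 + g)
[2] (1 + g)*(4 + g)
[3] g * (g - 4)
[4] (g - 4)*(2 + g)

We need to factor -3*g + g^2 - 4.
The factored form is (g + 1) * (-4 + g).
1) (g + 1) * (-4 + g)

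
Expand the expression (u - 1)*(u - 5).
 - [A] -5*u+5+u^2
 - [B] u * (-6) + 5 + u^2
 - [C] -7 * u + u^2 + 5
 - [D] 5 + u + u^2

Expanding (u - 1)*(u - 5):
= u * (-6) + 5 + u^2
B) u * (-6) + 5 + u^2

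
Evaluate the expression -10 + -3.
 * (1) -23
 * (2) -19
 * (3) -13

-10 + -3 = -13
3) -13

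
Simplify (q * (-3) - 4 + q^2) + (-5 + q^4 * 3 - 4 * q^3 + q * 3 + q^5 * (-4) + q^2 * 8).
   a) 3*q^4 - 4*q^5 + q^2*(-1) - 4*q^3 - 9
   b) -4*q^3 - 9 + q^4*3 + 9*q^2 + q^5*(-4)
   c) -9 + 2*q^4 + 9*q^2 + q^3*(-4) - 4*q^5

Adding the polynomials and combining like terms:
(q*(-3) - 4 + q^2) + (-5 + q^4*3 - 4*q^3 + q*3 + q^5*(-4) + q^2*8)
= -4*q^3 - 9 + q^4*3 + 9*q^2 + q^5*(-4)
b) -4*q^3 - 9 + q^4*3 + 9*q^2 + q^5*(-4)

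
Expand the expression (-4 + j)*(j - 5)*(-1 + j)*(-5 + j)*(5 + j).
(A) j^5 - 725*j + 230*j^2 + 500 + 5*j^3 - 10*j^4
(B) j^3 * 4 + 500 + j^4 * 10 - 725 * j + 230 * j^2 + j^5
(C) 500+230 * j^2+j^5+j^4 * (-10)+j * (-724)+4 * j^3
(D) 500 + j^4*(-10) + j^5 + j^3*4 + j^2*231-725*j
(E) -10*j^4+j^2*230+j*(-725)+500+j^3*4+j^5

Expanding (-4 + j)*(j - 5)*(-1 + j)*(-5 + j)*(5 + j):
= -10*j^4+j^2*230+j*(-725)+500+j^3*4+j^5
E) -10*j^4+j^2*230+j*(-725)+500+j^3*4+j^5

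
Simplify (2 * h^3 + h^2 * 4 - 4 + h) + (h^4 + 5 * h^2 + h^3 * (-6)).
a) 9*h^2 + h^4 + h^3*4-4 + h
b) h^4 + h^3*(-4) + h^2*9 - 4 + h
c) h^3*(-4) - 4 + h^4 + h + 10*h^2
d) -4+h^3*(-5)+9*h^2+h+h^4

Adding the polynomials and combining like terms:
(2*h^3 + h^2*4 - 4 + h) + (h^4 + 5*h^2 + h^3*(-6))
= h^4 + h^3*(-4) + h^2*9 - 4 + h
b) h^4 + h^3*(-4) + h^2*9 - 4 + h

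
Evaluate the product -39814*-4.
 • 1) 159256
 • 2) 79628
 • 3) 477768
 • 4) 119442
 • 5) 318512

-39814 * -4 = 159256
1) 159256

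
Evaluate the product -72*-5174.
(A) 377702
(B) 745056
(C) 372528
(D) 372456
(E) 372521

-72 * -5174 = 372528
C) 372528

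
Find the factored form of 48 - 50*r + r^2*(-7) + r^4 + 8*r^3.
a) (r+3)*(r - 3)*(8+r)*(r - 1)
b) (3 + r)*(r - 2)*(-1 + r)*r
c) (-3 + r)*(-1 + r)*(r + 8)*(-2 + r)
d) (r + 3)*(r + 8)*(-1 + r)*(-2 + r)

We need to factor 48 - 50*r + r^2*(-7) + r^4 + 8*r^3.
The factored form is (r + 3)*(r + 8)*(-1 + r)*(-2 + r).
d) (r + 3)*(r + 8)*(-1 + r)*(-2 + r)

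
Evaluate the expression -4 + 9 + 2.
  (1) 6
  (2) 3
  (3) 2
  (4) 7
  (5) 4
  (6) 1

First: -4 + 9 = 5
Then: 5 + 2 = 7
4) 7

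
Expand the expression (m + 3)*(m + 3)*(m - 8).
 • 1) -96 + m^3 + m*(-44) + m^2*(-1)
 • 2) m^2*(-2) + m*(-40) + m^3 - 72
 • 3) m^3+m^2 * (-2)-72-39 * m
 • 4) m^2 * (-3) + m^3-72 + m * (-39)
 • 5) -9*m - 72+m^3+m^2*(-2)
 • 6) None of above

Expanding (m + 3)*(m + 3)*(m - 8):
= m^3+m^2 * (-2)-72-39 * m
3) m^3+m^2 * (-2)-72-39 * m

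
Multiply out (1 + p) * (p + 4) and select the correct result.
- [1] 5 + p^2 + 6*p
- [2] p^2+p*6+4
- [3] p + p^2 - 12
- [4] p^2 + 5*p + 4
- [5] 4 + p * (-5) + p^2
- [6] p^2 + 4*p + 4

Expanding (1 + p) * (p + 4):
= p^2 + 5*p + 4
4) p^2 + 5*p + 4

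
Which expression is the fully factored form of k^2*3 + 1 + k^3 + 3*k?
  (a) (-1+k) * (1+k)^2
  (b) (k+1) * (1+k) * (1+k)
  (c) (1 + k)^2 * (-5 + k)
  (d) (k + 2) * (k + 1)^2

We need to factor k^2*3 + 1 + k^3 + 3*k.
The factored form is (k+1) * (1+k) * (1+k).
b) (k+1) * (1+k) * (1+k)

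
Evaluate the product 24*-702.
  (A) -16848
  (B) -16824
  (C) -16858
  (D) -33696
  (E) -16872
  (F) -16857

24 * -702 = -16848
A) -16848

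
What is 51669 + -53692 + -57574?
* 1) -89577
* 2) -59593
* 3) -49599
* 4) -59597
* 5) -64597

First: 51669 + -53692 = -2023
Then: -2023 + -57574 = -59597
4) -59597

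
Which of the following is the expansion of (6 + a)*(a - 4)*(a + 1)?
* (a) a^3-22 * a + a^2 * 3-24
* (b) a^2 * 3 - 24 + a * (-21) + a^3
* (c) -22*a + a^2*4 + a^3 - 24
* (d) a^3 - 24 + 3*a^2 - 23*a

Expanding (6 + a)*(a - 4)*(a + 1):
= a^3-22 * a + a^2 * 3-24
a) a^3-22 * a + a^2 * 3-24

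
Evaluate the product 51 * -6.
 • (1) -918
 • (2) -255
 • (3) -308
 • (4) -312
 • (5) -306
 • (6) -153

51 * -6 = -306
5) -306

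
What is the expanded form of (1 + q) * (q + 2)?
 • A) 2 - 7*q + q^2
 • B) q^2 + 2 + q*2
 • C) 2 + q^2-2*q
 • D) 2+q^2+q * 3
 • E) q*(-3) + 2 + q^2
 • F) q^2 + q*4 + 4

Expanding (1 + q) * (q + 2):
= 2+q^2+q * 3
D) 2+q^2+q * 3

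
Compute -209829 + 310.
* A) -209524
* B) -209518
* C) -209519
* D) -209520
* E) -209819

-209829 + 310 = -209519
C) -209519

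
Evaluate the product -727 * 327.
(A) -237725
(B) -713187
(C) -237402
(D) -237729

-727 * 327 = -237729
D) -237729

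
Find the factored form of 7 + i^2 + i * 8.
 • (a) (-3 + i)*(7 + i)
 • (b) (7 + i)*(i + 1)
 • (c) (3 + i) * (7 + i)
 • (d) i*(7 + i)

We need to factor 7 + i^2 + i * 8.
The factored form is (7 + i)*(i + 1).
b) (7 + i)*(i + 1)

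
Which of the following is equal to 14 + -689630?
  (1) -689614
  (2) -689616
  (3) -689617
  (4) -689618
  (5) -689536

14 + -689630 = -689616
2) -689616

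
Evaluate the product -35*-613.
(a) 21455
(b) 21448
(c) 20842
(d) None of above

-35 * -613 = 21455
a) 21455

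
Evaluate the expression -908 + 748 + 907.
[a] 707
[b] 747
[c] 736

First: -908 + 748 = -160
Then: -160 + 907 = 747
b) 747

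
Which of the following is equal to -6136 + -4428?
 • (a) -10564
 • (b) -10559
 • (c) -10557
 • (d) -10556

-6136 + -4428 = -10564
a) -10564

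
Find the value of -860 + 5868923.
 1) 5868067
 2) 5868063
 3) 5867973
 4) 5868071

-860 + 5868923 = 5868063
2) 5868063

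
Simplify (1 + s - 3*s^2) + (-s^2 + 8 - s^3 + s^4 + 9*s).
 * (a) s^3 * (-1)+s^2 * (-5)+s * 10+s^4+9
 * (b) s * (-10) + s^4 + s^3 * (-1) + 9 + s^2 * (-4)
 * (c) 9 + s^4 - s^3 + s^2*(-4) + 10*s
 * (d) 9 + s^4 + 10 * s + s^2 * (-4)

Adding the polynomials and combining like terms:
(1 + s - 3*s^2) + (-s^2 + 8 - s^3 + s^4 + 9*s)
= 9 + s^4 - s^3 + s^2*(-4) + 10*s
c) 9 + s^4 - s^3 + s^2*(-4) + 10*s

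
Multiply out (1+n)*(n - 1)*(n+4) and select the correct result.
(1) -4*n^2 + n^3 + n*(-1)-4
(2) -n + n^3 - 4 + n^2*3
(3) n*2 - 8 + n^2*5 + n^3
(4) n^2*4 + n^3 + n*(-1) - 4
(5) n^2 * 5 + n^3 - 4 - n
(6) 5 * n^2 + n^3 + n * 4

Expanding (1+n)*(n - 1)*(n+4):
= n^2*4 + n^3 + n*(-1) - 4
4) n^2*4 + n^3 + n*(-1) - 4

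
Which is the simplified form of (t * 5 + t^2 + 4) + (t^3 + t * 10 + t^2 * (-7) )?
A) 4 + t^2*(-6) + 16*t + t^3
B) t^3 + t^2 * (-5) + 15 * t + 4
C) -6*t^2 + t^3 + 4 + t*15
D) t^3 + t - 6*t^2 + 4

Adding the polynomials and combining like terms:
(t*5 + t^2 + 4) + (t^3 + t*10 + t^2*(-7))
= -6*t^2 + t^3 + 4 + t*15
C) -6*t^2 + t^3 + 4 + t*15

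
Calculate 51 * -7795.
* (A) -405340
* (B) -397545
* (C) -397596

51 * -7795 = -397545
B) -397545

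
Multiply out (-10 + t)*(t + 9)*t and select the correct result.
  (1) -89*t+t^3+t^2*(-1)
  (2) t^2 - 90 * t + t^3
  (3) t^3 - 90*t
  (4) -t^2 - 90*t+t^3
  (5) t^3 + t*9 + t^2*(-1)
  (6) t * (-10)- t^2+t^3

Expanding (-10 + t)*(t + 9)*t:
= -t^2 - 90*t+t^3
4) -t^2 - 90*t+t^3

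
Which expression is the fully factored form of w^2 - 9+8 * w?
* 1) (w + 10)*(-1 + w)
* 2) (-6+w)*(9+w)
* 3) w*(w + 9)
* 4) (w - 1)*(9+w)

We need to factor w^2 - 9+8 * w.
The factored form is (w - 1)*(9+w).
4) (w - 1)*(9+w)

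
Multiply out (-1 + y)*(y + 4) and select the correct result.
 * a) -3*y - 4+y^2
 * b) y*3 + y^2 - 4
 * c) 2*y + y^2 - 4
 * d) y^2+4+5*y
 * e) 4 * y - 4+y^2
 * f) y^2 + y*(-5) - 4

Expanding (-1 + y)*(y + 4):
= y*3 + y^2 - 4
b) y*3 + y^2 - 4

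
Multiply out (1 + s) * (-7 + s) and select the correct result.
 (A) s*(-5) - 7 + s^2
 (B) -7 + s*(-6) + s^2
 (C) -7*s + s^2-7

Expanding (1 + s) * (-7 + s):
= -7 + s*(-6) + s^2
B) -7 + s*(-6) + s^2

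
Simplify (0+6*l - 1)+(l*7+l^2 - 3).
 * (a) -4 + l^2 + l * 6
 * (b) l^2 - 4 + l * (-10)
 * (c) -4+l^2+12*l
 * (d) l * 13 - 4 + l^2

Adding the polynomials and combining like terms:
(0 + 6*l - 1) + (l*7 + l^2 - 3)
= l * 13 - 4 + l^2
d) l * 13 - 4 + l^2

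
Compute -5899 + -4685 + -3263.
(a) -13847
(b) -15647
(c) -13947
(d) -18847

First: -5899 + -4685 = -10584
Then: -10584 + -3263 = -13847
a) -13847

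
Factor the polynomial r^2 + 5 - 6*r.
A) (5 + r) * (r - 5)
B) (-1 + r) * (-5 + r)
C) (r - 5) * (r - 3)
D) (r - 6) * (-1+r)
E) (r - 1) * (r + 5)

We need to factor r^2 + 5 - 6*r.
The factored form is (-1 + r) * (-5 + r).
B) (-1 + r) * (-5 + r)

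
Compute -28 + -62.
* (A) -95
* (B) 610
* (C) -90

-28 + -62 = -90
C) -90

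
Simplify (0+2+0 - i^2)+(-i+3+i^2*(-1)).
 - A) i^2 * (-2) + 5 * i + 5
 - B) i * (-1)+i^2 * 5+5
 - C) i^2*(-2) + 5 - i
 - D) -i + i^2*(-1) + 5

Adding the polynomials and combining like terms:
(0 + 2 + 0 - i^2) + (-i + 3 + i^2*(-1))
= i^2*(-2) + 5 - i
C) i^2*(-2) + 5 - i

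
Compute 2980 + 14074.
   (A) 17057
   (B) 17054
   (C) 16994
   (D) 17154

2980 + 14074 = 17054
B) 17054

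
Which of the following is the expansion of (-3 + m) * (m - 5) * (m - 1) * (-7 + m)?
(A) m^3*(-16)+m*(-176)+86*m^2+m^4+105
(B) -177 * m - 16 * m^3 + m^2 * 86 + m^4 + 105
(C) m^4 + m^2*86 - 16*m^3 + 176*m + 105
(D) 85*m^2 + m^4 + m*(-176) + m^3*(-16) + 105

Expanding (-3 + m) * (m - 5) * (m - 1) * (-7 + m):
= m^3*(-16)+m*(-176)+86*m^2+m^4+105
A) m^3*(-16)+m*(-176)+86*m^2+m^4+105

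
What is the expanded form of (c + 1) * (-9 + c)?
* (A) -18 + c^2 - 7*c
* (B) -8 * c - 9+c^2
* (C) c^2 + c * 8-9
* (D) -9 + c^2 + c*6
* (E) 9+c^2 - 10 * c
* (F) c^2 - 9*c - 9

Expanding (c + 1) * (-9 + c):
= -8 * c - 9+c^2
B) -8 * c - 9+c^2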